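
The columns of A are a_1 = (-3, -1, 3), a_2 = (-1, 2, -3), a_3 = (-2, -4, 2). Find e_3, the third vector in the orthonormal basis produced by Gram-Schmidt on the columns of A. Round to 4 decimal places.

a_1 = (-3, -1, 3); ‖a_1‖ = 4.3589, so e_1 = (-0.6882, -0.2294, 0.6882).
e_1·a_2 = (-0.6882)·(-1) + (-0.2294)·2 + 0.6882·(-3) = -1.8353.
u_2 = a_2 + 1.8353·e_1 = (-2.2632, 1.5789, -1.7368).
‖u_2‖ = 3.2606, so e_2 = (-0.6941, 0.4842, -0.5327).
e_1·a_3 = (-0.6882)·(-2) + (-0.2294)·(-4) + 0.6882·2 = 3.6707; e_2·a_3 = (-0.6941)·(-2) + 0.4842·(-4) + (-0.5327)·2 = -1.6142.
u_3 = a_3 − 3.6707·e_1 + 1.6142·e_2 = (-0.5941, -2.3762, -1.3861).
‖u_3‖ = 2.8144, so e_3 = (-0.2111, -0.8443, -0.4925).

e_3 = (-0.2111, -0.8443, -0.4925)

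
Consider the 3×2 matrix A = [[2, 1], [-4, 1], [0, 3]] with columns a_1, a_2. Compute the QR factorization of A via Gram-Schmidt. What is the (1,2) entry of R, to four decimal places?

a_1 = (2, -4, 0); ‖a_1‖ = 4.4721, so e_1 = (0.4472, -0.8944, 0.0000).
r_{12} = e_1·a_2 = -0.4472.

r_{12} = -0.4472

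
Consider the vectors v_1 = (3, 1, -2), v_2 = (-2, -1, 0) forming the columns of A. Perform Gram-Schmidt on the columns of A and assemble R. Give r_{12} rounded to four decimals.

r_{12} = -1.8708

v_1 = (3, 1, -2); ‖v_1‖ = 3.7417, so q_1 = (0.8018, 0.2673, -0.5345).
r_{12} = q_1·v_2 = -1.8708.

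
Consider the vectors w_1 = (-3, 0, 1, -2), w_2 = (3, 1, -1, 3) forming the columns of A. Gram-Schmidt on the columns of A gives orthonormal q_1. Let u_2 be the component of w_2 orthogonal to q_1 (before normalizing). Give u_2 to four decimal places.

q_1 = w_1/‖w_1‖ = (-3, 0, 1, -2)/3.7417 = (-0.8018, 0.0000, 0.2673, -0.5345).
r_{12} = q_1·w_2 = -4.2762.
u_2 = w_2 + 4.2762·q_1 = (-0.4286, 1.0000, 0.1429, 0.7143).

u_2 = (-0.4286, 1.0000, 0.1429, 0.7143)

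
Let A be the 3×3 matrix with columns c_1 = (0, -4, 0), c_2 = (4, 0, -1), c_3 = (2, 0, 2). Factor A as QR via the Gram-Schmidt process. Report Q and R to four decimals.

Q = [[0.0000, 0.9701, 0.2425], [-1.0000, 0.0000, 0.0000], [0.0000, -0.2425, 0.9701]], R = [[4.0000, 0.0000, 0.0000], [0.0000, 4.1231, 1.4552], [0.0000, 0.0000, 2.4254]]

c_1 = (0, -4, 0); ‖c_1‖ = 4.0000, so e_1 = (0.0000, -1.0000, 0.0000).
e_1·c_2 = 0.0000·4 + (-1.0000)·0 + 0.0000·(-1) = 0.0000.
u_2 = c_2 + 0.0000·e_1 = (4.0000, 0.0000, -1.0000).
‖u_2‖ = 4.1231, so e_2 = (0.9701, 0.0000, -0.2425).
e_1·c_3 = 0.0000·2 + (-1.0000)·0 + 0.0000·2 = 0.0000; e_2·c_3 = 0.9701·2 + 0.0000·0 + (-0.2425)·2 = 1.4552.
u_3 = c_3 + 0.0000·e_1 − 1.4552·e_2 = (0.5882, 0.0000, 2.3529).
‖u_3‖ = 2.4254, so e_3 = (0.2425, 0.0000, 0.9701).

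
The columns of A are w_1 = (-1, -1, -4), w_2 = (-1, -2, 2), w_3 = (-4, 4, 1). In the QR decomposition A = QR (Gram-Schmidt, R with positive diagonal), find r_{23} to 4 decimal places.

r_{23} = -1.1277

q_1 = w_1/‖w_1‖ = (-1, -1, -4)/4.2426 = (-0.2357, -0.2357, -0.9428).
r_{12} = q_1·w_2 = -1.1785.
u_2 = w_2 + 1.1785·q_1 = (-1.2778, -2.2778, 0.8889).
‖u_2‖ = 2.7588, so q_2 = (-0.4632, -0.8256, 0.3222).
r_{23} = q_2·w_3 = -1.1277.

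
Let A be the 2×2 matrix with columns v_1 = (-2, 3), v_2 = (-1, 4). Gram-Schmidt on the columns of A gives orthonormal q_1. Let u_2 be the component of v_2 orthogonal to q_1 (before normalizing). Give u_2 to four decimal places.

q_1 = v_1/‖v_1‖ = (-2, 3)/3.6056 = (-0.5547, 0.8321).
r_{12} = q_1·v_2 = 3.8829.
u_2 = v_2 − 3.8829·q_1 = (1.1538, 0.7692).

u_2 = (1.1538, 0.7692)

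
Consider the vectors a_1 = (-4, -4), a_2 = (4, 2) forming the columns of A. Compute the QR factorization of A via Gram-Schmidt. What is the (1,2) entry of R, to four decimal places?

q_1 = a_1/‖a_1‖ = (-4, -4)/5.6569 = (-0.7071, -0.7071).
r_{12} = q_1·a_2 = -4.2426.

r_{12} = -4.2426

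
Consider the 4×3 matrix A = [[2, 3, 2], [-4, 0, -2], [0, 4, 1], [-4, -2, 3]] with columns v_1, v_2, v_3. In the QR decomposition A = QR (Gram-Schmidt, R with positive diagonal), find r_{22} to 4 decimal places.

v_1 = (2, -4, 0, -4); ‖v_1‖ = 6.0000, so q_1 = (0.3333, -0.6667, 0.0000, -0.6667).
q_1·v_2 = 0.3333·3 + (-0.6667)·0 + 0.0000·4 + (-0.6667)·(-2) = 2.3333.
u_2 = v_2 − 2.3333·q_1 = (2.2222, 1.5556, 4.0000, -0.4444).
r_{22} = ‖u_2‖ = 4.8534.

r_{22} = 4.8534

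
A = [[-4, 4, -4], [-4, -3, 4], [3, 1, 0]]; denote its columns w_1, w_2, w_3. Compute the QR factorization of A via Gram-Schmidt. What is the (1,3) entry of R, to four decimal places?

w_1 = (-4, -4, 3); ‖w_1‖ = 6.4031, so e_1 = (-0.6247, -0.6247, 0.4685).
r_{13} = e_1·w_3 = 0.0000.

r_{13} = 0.0000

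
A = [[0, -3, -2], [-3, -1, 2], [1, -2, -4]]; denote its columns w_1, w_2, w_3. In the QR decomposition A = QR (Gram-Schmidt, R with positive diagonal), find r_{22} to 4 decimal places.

w_1 = (0, -3, 1); ‖w_1‖ = 3.1623, so e_1 = (0.0000, -0.9487, 0.3162).
e_1·w_2 = 0.0000·(-3) + (-0.9487)·(-1) + 0.3162·(-2) = 0.3162.
u_2 = w_2 − 0.3162·e_1 = (-3.0000, -0.7000, -2.1000).
r_{22} = ‖u_2‖ = 3.7283.

r_{22} = 3.7283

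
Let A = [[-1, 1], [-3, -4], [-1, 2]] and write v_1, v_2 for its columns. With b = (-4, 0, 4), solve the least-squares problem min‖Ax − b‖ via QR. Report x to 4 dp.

v_1 = (-1, -3, -1); ‖v_1‖ = 3.3166, so q_1 = (-0.3015, -0.9045, -0.3015).
q_1·v_2 = (-0.3015)·1 + (-0.9045)·(-4) + (-0.3015)·2 = 2.7136.
u_2 = v_2 − 2.7136·q_1 = (1.8182, -1.5455, 2.8182).
‖u_2‖ = 3.6927, so q_2 = (0.4924, -0.4185, 0.7632).
Qᵀb = (0.0000, 1.0832).
Back-substitute: x_2 = 1.0832/3.6927 = 0.2933.
x_1 = (0.0000 − 2.7136·0.2933)/3.3166 = -0.2400.

x = (-0.2400, 0.2933)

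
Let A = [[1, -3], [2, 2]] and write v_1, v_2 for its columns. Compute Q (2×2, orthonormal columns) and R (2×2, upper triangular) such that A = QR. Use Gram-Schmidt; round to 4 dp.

v_1 = (1, 2); ‖v_1‖ = 2.2361, so q_1 = (0.4472, 0.8944).
q_1·v_2 = 0.4472·(-3) + 0.8944·2 = 0.4472.
u_2 = v_2 − 0.4472·q_1 = (-3.2000, 1.6000).
‖u_2‖ = 3.5777, so q_2 = (-0.8944, 0.4472).

Q = [[0.4472, -0.8944], [0.8944, 0.4472]], R = [[2.2361, 0.4472], [0.0000, 3.5777]]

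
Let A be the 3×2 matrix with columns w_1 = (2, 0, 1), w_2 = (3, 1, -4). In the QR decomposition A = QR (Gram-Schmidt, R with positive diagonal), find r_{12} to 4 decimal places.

r_{12} = 0.8944

e_1 = w_1/‖w_1‖ = (2, 0, 1)/2.2361 = (0.8944, 0.0000, 0.4472).
r_{12} = e_1·w_2 = 0.8944.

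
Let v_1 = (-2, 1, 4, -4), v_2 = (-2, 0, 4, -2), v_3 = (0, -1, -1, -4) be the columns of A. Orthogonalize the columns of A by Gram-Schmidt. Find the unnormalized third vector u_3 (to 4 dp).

u_3 = (-0.1538, -2.4615, -0.6923, -1.2308)

v_1 = (-2, 1, 4, -4); ‖v_1‖ = 6.0828, so e_1 = (-0.3288, 0.1644, 0.6576, -0.6576).
e_1·v_2 = (-0.3288)·(-2) + 0.1644·0 + 0.6576·4 + (-0.6576)·(-2) = 4.6032.
u_2 = v_2 − 4.6032·e_1 = (-0.4865, -0.7568, 0.9730, 1.0270).
‖u_2‖ = 1.6765, so e_2 = (-0.2902, -0.4514, 0.5803, 0.6126).
e_1·v_3 = (-0.3288)·0 + 0.1644·(-1) + 0.6576·(-1) + (-0.6576)·(-4) = 1.8084; e_2·v_3 = (-0.2902)·0 + (-0.4514)·(-1) + 0.5803·(-1) + 0.6126·(-4) = -2.5793.
u_3 = v_3 − 1.8084·e_1 + 2.5793·e_2 = (-0.1538, -2.4615, -0.6923, -1.2308).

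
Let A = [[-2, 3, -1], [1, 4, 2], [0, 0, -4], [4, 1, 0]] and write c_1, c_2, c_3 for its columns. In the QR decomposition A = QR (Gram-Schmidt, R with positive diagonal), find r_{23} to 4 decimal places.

r_{23} = 0.9092

c_1 = (-2, 1, 0, 4); ‖c_1‖ = 4.5826, so e_1 = (-0.4364, 0.2182, 0.0000, 0.8729).
e_1·c_2 = (-0.4364)·3 + 0.2182·4 + 0.0000·0 + 0.8729·1 = 0.4364.
u_2 = c_2 − 0.4364·e_1 = (3.1905, 3.9048, 0.0000, 0.6190).
‖u_2‖ = 5.0803, so e_2 = (0.6280, 0.7686, 0.0000, 0.1219).
r_{23} = e_2·c_3 = 0.9092.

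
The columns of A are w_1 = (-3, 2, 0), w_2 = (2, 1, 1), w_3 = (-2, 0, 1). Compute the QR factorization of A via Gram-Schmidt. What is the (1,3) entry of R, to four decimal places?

r_{13} = 1.6641

w_1 = (-3, 2, 0); ‖w_1‖ = 3.6056, so e_1 = (-0.8321, 0.5547, 0.0000).
r_{13} = e_1·w_3 = 1.6641.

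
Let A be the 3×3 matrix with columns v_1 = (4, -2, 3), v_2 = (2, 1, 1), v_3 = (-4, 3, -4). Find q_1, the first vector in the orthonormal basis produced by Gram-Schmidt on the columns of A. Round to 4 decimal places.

q_1 = (0.7428, -0.3714, 0.5571)

q_1 = v_1/‖v_1‖ = (4, -2, 3)/5.3852 = (0.7428, -0.3714, 0.5571).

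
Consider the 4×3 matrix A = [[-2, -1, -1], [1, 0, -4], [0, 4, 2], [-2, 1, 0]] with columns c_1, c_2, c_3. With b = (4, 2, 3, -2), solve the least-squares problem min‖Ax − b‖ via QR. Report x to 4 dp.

q_1 = c_1/‖c_1‖ = (-2, 1, 0, -2)/3.0000 = (-0.6667, 0.3333, 0.0000, -0.6667).
r_{12} = q_1·c_2 = 0.0000.
u_2 = c_2 + 0.0000·q_1 = (-1.0000, 0.0000, 4.0000, 1.0000).
‖u_2‖ = 4.2426, so q_2 = (-0.2357, 0.0000, 0.9428, 0.2357).
r_{13} = q_1·c_3 = -0.6667; r_{23} = q_2·c_3 = 2.1213.
u_3 = c_3 + 0.6667·q_1 − 2.1213·q_2 = (-0.9444, -3.7778, 0.0000, -0.9444).
‖u_3‖ = 4.0069, so q_3 = (-0.2357, -0.9428, 0.0000, -0.2357).
Qᵀb = (-0.6667, 1.4142, -2.3570).
Back-substitute: x_3 = -2.3570/4.0069 = -0.5882.
x_2 = (1.4142 − 2.1213·(-0.5882))/4.2426 = 0.6275.
x_1 = (-0.6667 + 0.0000·0.6275 + 0.6667·(-0.5882))/3.0000 = -0.3529.

x = (-0.3529, 0.6275, -0.5882)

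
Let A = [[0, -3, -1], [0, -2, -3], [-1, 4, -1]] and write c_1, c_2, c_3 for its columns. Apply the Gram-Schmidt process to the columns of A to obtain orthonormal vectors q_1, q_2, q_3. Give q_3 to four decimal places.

c_1 = (0, 0, -1); ‖c_1‖ = 1.0000, so q_1 = (0.0000, 0.0000, -1.0000).
q_1·c_2 = 0.0000·(-3) + 0.0000·(-2) + (-1.0000)·4 = -4.0000.
u_2 = c_2 + 4.0000·q_1 = (-3.0000, -2.0000, 0.0000).
‖u_2‖ = 3.6056, so q_2 = (-0.8321, -0.5547, 0.0000).
q_1·c_3 = 0.0000·(-1) + 0.0000·(-3) + (-1.0000)·(-1) = 1.0000; q_2·c_3 = (-0.8321)·(-1) + (-0.5547)·(-3) + 0.0000·(-1) = 2.4962.
u_3 = c_3 − 1.0000·q_1 − 2.4962·q_2 = (1.0769, -1.6154, 0.0000).
‖u_3‖ = 1.9415, so q_3 = (0.5547, -0.8321, 0.0000).

q_3 = (0.5547, -0.8321, 0.0000)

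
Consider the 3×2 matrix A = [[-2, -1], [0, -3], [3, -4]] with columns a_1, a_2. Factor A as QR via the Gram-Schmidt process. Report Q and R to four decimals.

a_1 = (-2, 0, 3); ‖a_1‖ = 3.6056, so e_1 = (-0.5547, 0.0000, 0.8321).
e_1·a_2 = (-0.5547)·(-1) + 0.0000·(-3) + 0.8321·(-4) = -2.7735.
u_2 = a_2 + 2.7735·e_1 = (-2.5385, -3.0000, -1.6923).
‖u_2‖ = 4.2787, so e_2 = (-0.5933, -0.7011, -0.3955).

Q = [[-0.5547, -0.5933], [0.0000, -0.7011], [0.8321, -0.3955]], R = [[3.6056, -2.7735], [0.0000, 4.2787]]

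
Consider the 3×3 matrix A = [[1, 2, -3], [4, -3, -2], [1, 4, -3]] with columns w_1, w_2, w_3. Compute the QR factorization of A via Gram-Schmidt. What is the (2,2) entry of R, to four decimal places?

r_{22} = 5.1962

w_1 = (1, 4, 1); ‖w_1‖ = 4.2426, so e_1 = (0.2357, 0.9428, 0.2357).
e_1·w_2 = 0.2357·2 + 0.9428·(-3) + 0.2357·4 = -1.4142.
u_2 = w_2 + 1.4142·e_1 = (2.3333, -1.6667, 4.3333).
r_{22} = ‖u_2‖ = 5.1962.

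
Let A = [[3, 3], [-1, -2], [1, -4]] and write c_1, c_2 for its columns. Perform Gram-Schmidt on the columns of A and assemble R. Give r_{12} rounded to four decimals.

c_1 = (3, -1, 1); ‖c_1‖ = 3.3166, so q_1 = (0.9045, -0.3015, 0.3015).
r_{12} = q_1·c_2 = 2.1106.

r_{12} = 2.1106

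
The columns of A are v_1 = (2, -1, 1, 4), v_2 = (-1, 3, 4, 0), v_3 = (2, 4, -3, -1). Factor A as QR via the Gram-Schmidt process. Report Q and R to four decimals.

Q = [[0.4264, -0.1784, 0.4867], [-0.2132, 0.5799, 0.7515], [0.2132, 0.7941, -0.4420], [0.8528, 0.0357, 0.0550]], R = [[4.6904, -0.2132, -1.4924], [0.0000, 5.0946, -0.4550], [0.0000, 0.0000, 5.2503]]

v_1 = (2, -1, 1, 4); ‖v_1‖ = 4.6904, so e_1 = (0.4264, -0.2132, 0.2132, 0.8528).
e_1·v_2 = 0.4264·(-1) + (-0.2132)·3 + 0.2132·4 + 0.8528·0 = -0.2132.
u_2 = v_2 + 0.2132·e_1 = (-0.9091, 2.9545, 4.0455, 0.1818).
‖u_2‖ = 5.0946, so e_2 = (-0.1784, 0.5799, 0.7941, 0.0357).
e_1·v_3 = 0.4264·2 + (-0.2132)·4 + 0.2132·(-3) + 0.8528·(-1) = -1.4924; e_2·v_3 = (-0.1784)·2 + 0.5799·4 + 0.7941·(-3) + 0.0357·(-1) = -0.4550.
u_3 = v_3 + 1.4924·e_1 + 0.4550·e_2 = (2.5552, 3.9457, -2.3205, 0.2890).
‖u_3‖ = 5.2503, so e_3 = (0.4867, 0.7515, -0.4420, 0.0550).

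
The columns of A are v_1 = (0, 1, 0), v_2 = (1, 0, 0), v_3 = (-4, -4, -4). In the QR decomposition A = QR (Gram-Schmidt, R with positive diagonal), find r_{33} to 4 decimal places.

r_{33} = 4.0000

v_1 = (0, 1, 0); ‖v_1‖ = 1.0000, so q_1 = (0.0000, 1.0000, 0.0000).
q_1·v_2 = 0.0000·1 + 1.0000·0 + 0.0000·0 = 0.0000.
u_2 = v_2 + 0.0000·q_1 = (1.0000, 0.0000, 0.0000).
‖u_2‖ = 1.0000, so q_2 = (1.0000, 0.0000, 0.0000).
q_1·v_3 = 0.0000·(-4) + 1.0000·(-4) + 0.0000·(-4) = -4.0000; q_2·v_3 = 1.0000·(-4) + 0.0000·(-4) + 0.0000·(-4) = -4.0000.
u_3 = v_3 + 4.0000·q_1 + 4.0000·q_2 = (0.0000, 0.0000, -4.0000).
r_{33} = ‖u_3‖ = 4.0000.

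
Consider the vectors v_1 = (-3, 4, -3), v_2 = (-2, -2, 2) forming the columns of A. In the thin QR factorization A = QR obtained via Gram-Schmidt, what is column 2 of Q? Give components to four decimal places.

e_2 = (-0.8507, -0.3329, 0.4068)

v_1 = (-3, 4, -3); ‖v_1‖ = 5.8310, so e_1 = (-0.5145, 0.6860, -0.5145).
e_1·v_2 = (-0.5145)·(-2) + 0.6860·(-2) + (-0.5145)·2 = -1.3720.
u_2 = v_2 + 1.3720·e_1 = (-2.7059, -1.0588, 1.2941).
‖u_2‖ = 3.1808, so e_2 = (-0.8507, -0.3329, 0.4068).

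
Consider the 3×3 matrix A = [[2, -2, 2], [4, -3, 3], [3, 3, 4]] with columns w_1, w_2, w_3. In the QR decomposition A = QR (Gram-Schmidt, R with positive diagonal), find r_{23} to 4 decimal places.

w_1 = (2, 4, 3); ‖w_1‖ = 5.3852, so e_1 = (0.3714, 0.7428, 0.5571).
e_1·w_2 = 0.3714·(-2) + 0.7428·(-3) + 0.5571·3 = -1.2999.
u_2 = w_2 + 1.2999·e_1 = (-1.5172, -2.0345, 3.7241).
‖u_2‖ = 4.5067, so e_2 = (-0.3367, -0.4514, 0.8264).
r_{23} = e_2·w_3 = 1.2778.

r_{23} = 1.2778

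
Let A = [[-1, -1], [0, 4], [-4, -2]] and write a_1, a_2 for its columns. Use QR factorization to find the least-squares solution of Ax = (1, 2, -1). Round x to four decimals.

x = (-0.0652, 0.4565)

q_1 = a_1/‖a_1‖ = (-1, 0, -4)/4.1231 = (-0.2425, 0.0000, -0.9701).
r_{12} = q_1·a_2 = 2.1828.
u_2 = a_2 − 2.1828·q_1 = (-0.4706, 4.0000, 0.1176).
‖u_2‖ = 4.0293, so q_2 = (-0.1168, 0.9927, 0.0292).
Qᵀb = (0.7276, 1.8395).
Back-substitute: x_2 = 1.8395/4.0293 = 0.4565.
x_1 = (0.7276 − 2.1828·0.4565)/4.1231 = -0.0652.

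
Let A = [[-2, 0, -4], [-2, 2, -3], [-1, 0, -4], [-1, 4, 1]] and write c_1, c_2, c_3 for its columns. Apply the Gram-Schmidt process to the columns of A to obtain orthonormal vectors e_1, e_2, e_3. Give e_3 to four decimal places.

e_3 = (0.4271, 0.0329, -0.9035, -0.0164)

c_1 = (-2, -2, -1, -1); ‖c_1‖ = 3.1623, so e_1 = (-0.6325, -0.6325, -0.3162, -0.3162).
e_1·c_2 = (-0.6325)·0 + (-0.6325)·2 + (-0.3162)·0 + (-0.3162)·4 = -2.5298.
u_2 = c_2 + 2.5298·e_1 = (-1.6000, 0.4000, -0.8000, 3.2000).
‖u_2‖ = 3.6878, so e_2 = (-0.4339, 0.1085, -0.2169, 0.8677).
e_1·c_3 = (-0.6325)·(-4) + (-0.6325)·(-3) + (-0.3162)·(-4) + (-0.3162)·1 = 5.3759; e_2·c_3 = (-0.4339)·(-4) + 0.1085·(-3) + (-0.2169)·(-4) + 0.8677·1 = 3.1455.
u_3 = c_3 − 5.3759·e_1 − 3.1455·e_2 = (0.7647, 0.0588, -1.6176, -0.0294).
‖u_3‖ = 1.7905, so e_3 = (0.4271, 0.0329, -0.9035, -0.0164).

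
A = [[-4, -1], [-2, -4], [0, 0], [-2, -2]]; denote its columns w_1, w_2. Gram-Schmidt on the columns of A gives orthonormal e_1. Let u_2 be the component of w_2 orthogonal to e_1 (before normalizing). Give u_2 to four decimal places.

u_2 = (1.6667, -2.6667, 0.0000, -0.6667)

w_1 = (-4, -2, 0, -2); ‖w_1‖ = 4.8990, so e_1 = (-0.8165, -0.4082, 0.0000, -0.4082).
e_1·w_2 = (-0.8165)·(-1) + (-0.4082)·(-4) + 0.0000·0 + (-0.4082)·(-2) = 3.2660.
u_2 = w_2 − 3.2660·e_1 = (1.6667, -2.6667, 0.0000, -0.6667).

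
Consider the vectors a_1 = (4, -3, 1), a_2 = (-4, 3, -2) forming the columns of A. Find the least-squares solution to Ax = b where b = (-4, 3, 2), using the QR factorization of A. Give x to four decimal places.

x = (-4.0000, -3.0000)

e_1 = a_1/‖a_1‖ = (4, -3, 1)/5.0990 = (0.7845, -0.5883, 0.1961).
r_{12} = e_1·a_2 = -5.2951.
u_2 = a_2 + 5.2951·e_1 = (0.1538, -0.1154, -0.9615).
‖u_2‖ = 0.9806, so e_2 = (0.1569, -0.1177, -0.9806).
Qᵀb = (-4.5107, -2.9417).
Back-substitute: x_2 = -2.9417/0.9806 = -3.0000.
x_1 = (-4.5107 + 5.2951·(-3.0000))/5.0990 = -4.0000.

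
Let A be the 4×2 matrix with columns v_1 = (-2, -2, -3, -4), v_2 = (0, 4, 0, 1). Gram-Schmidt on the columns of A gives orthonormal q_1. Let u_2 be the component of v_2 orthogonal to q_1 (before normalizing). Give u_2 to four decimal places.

q_1 = v_1/‖v_1‖ = (-2, -2, -3, -4)/5.7446 = (-0.3482, -0.3482, -0.5222, -0.6963).
r_{12} = q_1·v_2 = -2.0889.
u_2 = v_2 + 2.0889·q_1 = (-0.7273, 3.2727, -1.0909, -0.4545).

u_2 = (-0.7273, 3.2727, -1.0909, -0.4545)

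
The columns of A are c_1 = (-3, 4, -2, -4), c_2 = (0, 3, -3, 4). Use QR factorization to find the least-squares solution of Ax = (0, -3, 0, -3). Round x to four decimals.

x = (0.0275, -0.6193)

c_1 = (-3, 4, -2, -4); ‖c_1‖ = 6.7082, so q_1 = (-0.4472, 0.5963, -0.2981, -0.5963).
q_1·c_2 = (-0.4472)·0 + 0.5963·3 + (-0.2981)·(-3) + (-0.5963)·4 = 0.2981.
u_2 = c_2 − 0.2981·q_1 = (0.1333, 2.8222, -2.9111, 4.1778).
‖u_2‖ = 5.8233, so q_2 = (0.0229, 0.4846, -0.4999, 0.7174).
Qᵀb = (0.0000, -3.6062).
Back-substitute: x_2 = -3.6062/5.8233 = -0.6193.
x_1 = (0.0000 − 0.2981·(-0.6193))/6.7082 = 0.0275.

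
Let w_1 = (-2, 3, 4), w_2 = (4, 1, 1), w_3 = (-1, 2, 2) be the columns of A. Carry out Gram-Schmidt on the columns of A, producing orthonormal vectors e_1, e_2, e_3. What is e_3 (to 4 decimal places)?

e_3 = (-0.0438, 0.7886, -0.6134)

w_1 = (-2, 3, 4); ‖w_1‖ = 5.3852, so e_1 = (-0.3714, 0.5571, 0.7428).
e_1·w_2 = (-0.3714)·4 + 0.5571·1 + 0.7428·1 = -0.1857.
u_2 = w_2 + 0.1857·e_1 = (3.9310, 1.1034, 1.1379).
‖u_2‖ = 4.2386, so e_2 = (0.9274, 0.2603, 0.2685).
e_1·w_3 = (-0.3714)·(-1) + 0.5571·2 + 0.7428·2 = 2.9711; e_2·w_3 = 0.9274·(-1) + 0.2603·2 + 0.2685·2 = 0.1302.
u_3 = w_3 − 2.9711·e_1 − 0.1302·e_2 = (-0.0173, 0.3109, -0.2418).
‖u_3‖ = 0.3943, so e_3 = (-0.0438, 0.7886, -0.6134).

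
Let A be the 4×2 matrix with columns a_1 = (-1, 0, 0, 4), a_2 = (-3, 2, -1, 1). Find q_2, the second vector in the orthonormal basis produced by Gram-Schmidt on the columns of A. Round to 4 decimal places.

q_2 = (-0.7435, 0.5745, -0.2873, -0.1859)

a_1 = (-1, 0, 0, 4); ‖a_1‖ = 4.1231, so q_1 = (-0.2425, 0.0000, 0.0000, 0.9701).
q_1·a_2 = (-0.2425)·(-3) + 0.0000·2 + 0.0000·(-1) + 0.9701·1 = 1.6977.
u_2 = a_2 − 1.6977·q_1 = (-2.5882, 2.0000, -1.0000, -0.6471).
‖u_2‖ = 3.4810, so q_2 = (-0.7435, 0.5745, -0.2873, -0.1859).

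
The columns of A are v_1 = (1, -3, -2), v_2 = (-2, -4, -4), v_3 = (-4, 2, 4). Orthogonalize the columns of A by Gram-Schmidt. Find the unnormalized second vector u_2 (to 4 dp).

v_1 = (1, -3, -2); ‖v_1‖ = 3.7417, so q_1 = (0.2673, -0.8018, -0.5345).
q_1·v_2 = 0.2673·(-2) + (-0.8018)·(-4) + (-0.5345)·(-4) = 4.8107.
u_2 = v_2 − 4.8107·q_1 = (-3.2857, -0.1429, -1.4286).

u_2 = (-3.2857, -0.1429, -1.4286)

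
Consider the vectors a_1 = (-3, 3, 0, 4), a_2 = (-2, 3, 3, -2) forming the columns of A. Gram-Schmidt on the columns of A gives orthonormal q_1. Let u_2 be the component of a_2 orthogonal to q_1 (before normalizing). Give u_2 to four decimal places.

a_1 = (-3, 3, 0, 4); ‖a_1‖ = 5.8310, so q_1 = (-0.5145, 0.5145, 0.0000, 0.6860).
q_1·a_2 = (-0.5145)·(-2) + 0.5145·3 + 0.0000·3 + 0.6860·(-2) = 1.2005.
u_2 = a_2 − 1.2005·q_1 = (-1.3824, 2.3824, 3.0000, -2.8235).

u_2 = (-1.3824, 2.3824, 3.0000, -2.8235)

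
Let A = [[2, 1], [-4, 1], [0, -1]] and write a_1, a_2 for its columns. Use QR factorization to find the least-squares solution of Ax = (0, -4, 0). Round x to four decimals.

q_1 = a_1/‖a_1‖ = (2, -4, 0)/4.4721 = (0.4472, -0.8944, 0.0000).
r_{12} = q_1·a_2 = -0.4472.
u_2 = a_2 + 0.4472·q_1 = (1.2000, 0.6000, -1.0000).
‖u_2‖ = 1.6733, so q_2 = (0.7171, 0.3586, -0.5976).
Qᵀb = (3.5777, -1.4343).
Back-substitute: x_2 = -1.4343/1.6733 = -0.8571.
x_1 = (3.5777 + 0.4472·(-0.8571))/4.4721 = 0.7143.

x = (0.7143, -0.8571)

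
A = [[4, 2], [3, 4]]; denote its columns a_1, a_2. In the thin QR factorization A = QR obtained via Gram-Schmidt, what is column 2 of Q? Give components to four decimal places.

e_2 = (-0.6000, 0.8000)

a_1 = (4, 3); ‖a_1‖ = 5.0000, so e_1 = (0.8000, 0.6000).
e_1·a_2 = 0.8000·2 + 0.6000·4 = 4.0000.
u_2 = a_2 − 4.0000·e_1 = (-1.2000, 1.6000).
‖u_2‖ = 2.0000, so e_2 = (-0.6000, 0.8000).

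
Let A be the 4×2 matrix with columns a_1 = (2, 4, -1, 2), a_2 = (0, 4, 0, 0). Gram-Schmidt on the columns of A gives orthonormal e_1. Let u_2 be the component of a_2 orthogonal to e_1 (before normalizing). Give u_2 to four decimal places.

e_1 = a_1/‖a_1‖ = (2, 4, -1, 2)/5.0000 = (0.4000, 0.8000, -0.2000, 0.4000).
r_{12} = e_1·a_2 = 3.2000.
u_2 = a_2 − 3.2000·e_1 = (-1.2800, 1.4400, 0.6400, -1.2800).

u_2 = (-1.2800, 1.4400, 0.6400, -1.2800)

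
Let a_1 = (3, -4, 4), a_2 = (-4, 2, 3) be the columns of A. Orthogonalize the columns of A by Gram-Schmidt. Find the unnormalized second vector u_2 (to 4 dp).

u_2 = (-3.4146, 1.2195, 3.7805)

a_1 = (3, -4, 4); ‖a_1‖ = 6.4031, so q_1 = (0.4685, -0.6247, 0.6247).
q_1·a_2 = 0.4685·(-4) + (-0.6247)·2 + 0.6247·3 = -1.2494.
u_2 = a_2 + 1.2494·q_1 = (-3.4146, 1.2195, 3.7805).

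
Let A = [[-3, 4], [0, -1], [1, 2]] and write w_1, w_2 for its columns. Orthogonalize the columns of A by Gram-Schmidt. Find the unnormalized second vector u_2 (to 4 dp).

u_2 = (1.0000, -1.0000, 3.0000)

w_1 = (-3, 0, 1); ‖w_1‖ = 3.1623, so q_1 = (-0.9487, 0.0000, 0.3162).
q_1·w_2 = (-0.9487)·4 + 0.0000·(-1) + 0.3162·2 = -3.1623.
u_2 = w_2 + 3.1623·q_1 = (1.0000, -1.0000, 3.0000).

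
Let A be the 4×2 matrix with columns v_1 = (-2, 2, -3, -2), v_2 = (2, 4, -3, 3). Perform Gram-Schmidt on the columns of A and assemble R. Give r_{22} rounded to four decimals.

v_1 = (-2, 2, -3, -2); ‖v_1‖ = 4.5826, so e_1 = (-0.4364, 0.4364, -0.6547, -0.4364).
e_1·v_2 = (-0.4364)·2 + 0.4364·4 + (-0.6547)·(-3) + (-0.4364)·3 = 1.5275.
u_2 = v_2 − 1.5275·e_1 = (2.6667, 3.3333, -2.0000, 3.6667).
r_{22} = ‖u_2‖ = 5.9722.

r_{22} = 5.9722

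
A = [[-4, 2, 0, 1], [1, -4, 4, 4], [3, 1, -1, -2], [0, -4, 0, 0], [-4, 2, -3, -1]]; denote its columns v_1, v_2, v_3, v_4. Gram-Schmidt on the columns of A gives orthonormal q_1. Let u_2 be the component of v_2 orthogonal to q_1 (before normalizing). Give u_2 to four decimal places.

u_2 = (0.3810, -3.5952, 2.2143, -4.0000, 0.3810)

v_1 = (-4, 1, 3, 0, -4); ‖v_1‖ = 6.4807, so q_1 = (-0.6172, 0.1543, 0.4629, 0.0000, -0.6172).
q_1·v_2 = (-0.6172)·2 + 0.1543·(-4) + 0.4629·1 + 0.0000·(-4) + (-0.6172)·2 = -2.6232.
u_2 = v_2 + 2.6232·q_1 = (0.3810, -3.5952, 2.2143, -4.0000, 0.3810).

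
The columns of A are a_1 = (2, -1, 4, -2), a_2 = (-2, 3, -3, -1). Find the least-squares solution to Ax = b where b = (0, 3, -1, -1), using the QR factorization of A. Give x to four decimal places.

x = (0.3706, 0.8392)

a_1 = (2, -1, 4, -2); ‖a_1‖ = 5.0000, so q_1 = (0.4000, -0.2000, 0.8000, -0.4000).
q_1·a_2 = 0.4000·(-2) + (-0.2000)·3 + 0.8000·(-3) + (-0.4000)·(-1) = -3.4000.
u_2 = a_2 + 3.4000·q_1 = (-0.6400, 2.3200, -0.2800, -2.3600).
‖u_2‖ = 3.3823, so q_2 = (-0.1892, 0.6859, -0.0828, -0.6977).
Qᵀb = (-1.0000, 2.8383).
Back-substitute: x_2 = 2.8383/3.3823 = 0.8392.
x_1 = (-1.0000 + 3.4000·0.8392)/5.0000 = 0.3706.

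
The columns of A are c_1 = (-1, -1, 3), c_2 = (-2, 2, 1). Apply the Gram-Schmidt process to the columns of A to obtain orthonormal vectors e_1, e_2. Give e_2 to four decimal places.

e_1 = c_1/‖c_1‖ = (-1, -1, 3)/3.3166 = (-0.3015, -0.3015, 0.9045).
r_{12} = e_1·c_2 = 0.9045.
u_2 = c_2 − 0.9045·e_1 = (-1.7273, 2.2727, 0.1818).
‖u_2‖ = 2.8604, so e_2 = (-0.6039, 0.7946, 0.0636).

e_2 = (-0.6039, 0.7946, 0.0636)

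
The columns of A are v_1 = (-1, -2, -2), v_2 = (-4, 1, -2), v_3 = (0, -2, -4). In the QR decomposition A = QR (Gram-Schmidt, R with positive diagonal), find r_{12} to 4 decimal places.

q_1 = v_1/‖v_1‖ = (-1, -2, -2)/3.0000 = (-0.3333, -0.6667, -0.6667).
r_{12} = q_1·v_2 = 2.0000.

r_{12} = 2.0000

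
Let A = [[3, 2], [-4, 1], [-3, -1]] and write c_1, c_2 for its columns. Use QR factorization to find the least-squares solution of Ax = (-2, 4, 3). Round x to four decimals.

x = (-0.9553, 0.2961)

c_1 = (3, -4, -3); ‖c_1‖ = 5.8310, so e_1 = (0.5145, -0.6860, -0.5145).
e_1·c_2 = 0.5145·2 + (-0.6860)·1 + (-0.5145)·(-1) = 0.8575.
u_2 = c_2 − 0.8575·e_1 = (1.5588, 1.5882, -0.5588).
‖u_2‖ = 2.2945, so e_2 = (0.6794, 0.6922, -0.2435).
Qᵀb = (-5.3165, 0.6794).
Back-substitute: x_2 = 0.6794/2.2945 = 0.2961.
x_1 = (-5.3165 − 0.8575·0.2961)/5.8310 = -0.9553.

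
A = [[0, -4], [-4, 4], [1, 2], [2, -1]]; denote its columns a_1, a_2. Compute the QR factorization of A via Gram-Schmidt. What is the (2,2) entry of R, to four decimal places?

r_{22} = 4.9809

a_1 = (0, -4, 1, 2); ‖a_1‖ = 4.5826, so q_1 = (0.0000, -0.8729, 0.2182, 0.4364).
q_1·a_2 = 0.0000·(-4) + (-0.8729)·4 + 0.2182·2 + 0.4364·(-1) = -3.4915.
u_2 = a_2 + 3.4915·q_1 = (-4.0000, 0.9524, 2.7619, 0.5238).
r_{22} = ‖u_2‖ = 4.9809.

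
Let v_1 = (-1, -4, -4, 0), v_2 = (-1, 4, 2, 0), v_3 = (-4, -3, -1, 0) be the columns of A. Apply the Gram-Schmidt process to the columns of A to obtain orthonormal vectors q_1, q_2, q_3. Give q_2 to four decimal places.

v_1 = (-1, -4, -4, 0); ‖v_1‖ = 5.7446, so q_1 = (-0.1741, -0.6963, -0.6963, 0.0000).
q_1·v_2 = (-0.1741)·(-1) + (-0.6963)·4 + (-0.6963)·2 + 0.0000·0 = -4.0038.
u_2 = v_2 + 4.0038·q_1 = (-1.6970, 1.2121, -0.7879, 0.0000).
‖u_2‖ = 2.2293, so q_2 = (-0.7612, 0.5437, -0.3534, 0.0000).

q_2 = (-0.7612, 0.5437, -0.3534, 0.0000)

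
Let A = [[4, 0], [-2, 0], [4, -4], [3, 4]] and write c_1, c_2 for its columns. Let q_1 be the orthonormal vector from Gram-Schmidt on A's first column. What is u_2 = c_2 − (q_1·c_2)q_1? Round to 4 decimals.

u_2 = (0.3556, -0.1778, -3.6444, 4.2667)

c_1 = (4, -2, 4, 3); ‖c_1‖ = 6.7082, so q_1 = (0.5963, -0.2981, 0.5963, 0.4472).
q_1·c_2 = 0.5963·0 + (-0.2981)·0 + 0.5963·(-4) + 0.4472·4 = -0.5963.
u_2 = c_2 + 0.5963·q_1 = (0.3556, -0.1778, -3.6444, 4.2667).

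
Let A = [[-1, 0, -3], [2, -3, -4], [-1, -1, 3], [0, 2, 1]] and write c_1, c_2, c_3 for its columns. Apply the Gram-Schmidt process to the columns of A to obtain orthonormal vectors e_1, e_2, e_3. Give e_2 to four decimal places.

e_1 = c_1/‖c_1‖ = (-1, 2, -1, 0)/2.4495 = (-0.4082, 0.8165, -0.4082, 0.0000).
r_{12} = e_1·c_2 = -2.0412.
u_2 = c_2 + 2.0412·e_1 = (-0.8333, -1.3333, -1.8333, 2.0000).
‖u_2‖ = 3.1358, so e_2 = (-0.2657, -0.4252, -0.5846, 0.6378).

e_2 = (-0.2657, -0.4252, -0.5846, 0.6378)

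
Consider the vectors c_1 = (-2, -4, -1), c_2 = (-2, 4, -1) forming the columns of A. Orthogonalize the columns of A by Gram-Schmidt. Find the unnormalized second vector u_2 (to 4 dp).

u_2 = (-3.0476, 1.9048, -1.5238)

c_1 = (-2, -4, -1); ‖c_1‖ = 4.5826, so e_1 = (-0.4364, -0.8729, -0.2182).
e_1·c_2 = (-0.4364)·(-2) + (-0.8729)·4 + (-0.2182)·(-1) = -2.4004.
u_2 = c_2 + 2.4004·e_1 = (-3.0476, 1.9048, -1.5238).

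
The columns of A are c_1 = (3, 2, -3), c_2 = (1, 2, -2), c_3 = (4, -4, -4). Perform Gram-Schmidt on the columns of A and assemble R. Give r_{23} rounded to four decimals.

c_1 = (3, 2, -3); ‖c_1‖ = 4.6904, so e_1 = (0.6396, 0.4264, -0.6396).
e_1·c_2 = 0.6396·1 + 0.4264·2 + (-0.6396)·(-2) = 2.7716.
u_2 = c_2 − 2.7716·e_1 = (-0.7727, 0.8182, -0.2273).
‖u_2‖ = 1.1481, so e_2 = (-0.6730, 0.7126, -0.1980).
r_{23} = e_2·c_3 = -4.7508.

r_{23} = -4.7508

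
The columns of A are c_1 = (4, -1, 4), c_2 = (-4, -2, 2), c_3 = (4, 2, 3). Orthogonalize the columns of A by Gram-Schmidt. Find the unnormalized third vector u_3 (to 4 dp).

c_1 = (4, -1, 4); ‖c_1‖ = 5.7446, so q_1 = (0.6963, -0.1741, 0.6963).
q_1·c_2 = 0.6963·(-4) + (-0.1741)·(-2) + 0.6963·2 = -1.0445.
u_2 = c_2 + 1.0445·q_1 = (-3.2727, -2.1818, 2.7273).
‖u_2‖ = 4.7863, so q_2 = (-0.6838, -0.4558, 0.5698).
q_1·c_3 = 0.6963·4 + (-0.1741)·2 + 0.6963·3 = 4.5260; q_2·c_3 = (-0.6838)·4 + (-0.4558)·2 + 0.5698·3 = -1.9373.
u_3 = c_3 − 4.5260·q_1 + 1.9373·q_2 = (-0.4762, 1.9048, 0.9524).

u_3 = (-0.4762, 1.9048, 0.9524)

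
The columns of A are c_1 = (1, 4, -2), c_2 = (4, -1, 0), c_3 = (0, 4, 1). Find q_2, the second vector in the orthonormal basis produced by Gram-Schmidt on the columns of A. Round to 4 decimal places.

c_1 = (1, 4, -2); ‖c_1‖ = 4.5826, so q_1 = (0.2182, 0.8729, -0.4364).
q_1·c_2 = 0.2182·4 + 0.8729·(-1) + (-0.4364)·0 = 0.0000.
u_2 = c_2 + 0.0000·q_1 = (4.0000, -1.0000, 0.0000).
‖u_2‖ = 4.1231, so q_2 = (0.9701, -0.2425, 0.0000).

q_2 = (0.9701, -0.2425, 0.0000)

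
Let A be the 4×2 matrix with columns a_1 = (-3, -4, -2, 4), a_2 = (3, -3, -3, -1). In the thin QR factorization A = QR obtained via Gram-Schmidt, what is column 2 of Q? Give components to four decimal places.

q_2 = (0.6363, -0.4878, -0.5302, -0.2757)

a_1 = (-3, -4, -2, 4); ‖a_1‖ = 6.7082, so q_1 = (-0.4472, -0.5963, -0.2981, 0.5963).
q_1·a_2 = (-0.4472)·3 + (-0.5963)·(-3) + (-0.2981)·(-3) + 0.5963·(-1) = 0.7454.
u_2 = a_2 − 0.7454·q_1 = (3.3333, -2.5556, -2.7778, -1.4444).
‖u_2‖ = 5.2387, so q_2 = (0.6363, -0.4878, -0.5302, -0.2757).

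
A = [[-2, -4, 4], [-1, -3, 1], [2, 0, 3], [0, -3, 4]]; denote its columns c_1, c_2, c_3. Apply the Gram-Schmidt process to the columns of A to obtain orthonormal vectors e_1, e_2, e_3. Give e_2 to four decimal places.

e_1 = c_1/‖c_1‖ = (-2, -1, 2, 0)/3.0000 = (-0.6667, -0.3333, 0.6667, 0.0000).
r_{12} = e_1·c_2 = 3.6667.
u_2 = c_2 − 3.6667·e_1 = (-1.5556, -1.7778, -2.4444, -3.0000).
‖u_2‖ = 4.5338, so e_2 = (-0.3431, -0.3921, -0.5392, -0.6617).

e_2 = (-0.3431, -0.3921, -0.5392, -0.6617)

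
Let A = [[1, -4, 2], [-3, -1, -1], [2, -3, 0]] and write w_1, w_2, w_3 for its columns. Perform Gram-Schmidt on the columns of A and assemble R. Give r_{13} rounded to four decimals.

r_{13} = 1.3363

w_1 = (1, -3, 2); ‖w_1‖ = 3.7417, so e_1 = (0.2673, -0.8018, 0.5345).
r_{13} = e_1·w_3 = 1.3363.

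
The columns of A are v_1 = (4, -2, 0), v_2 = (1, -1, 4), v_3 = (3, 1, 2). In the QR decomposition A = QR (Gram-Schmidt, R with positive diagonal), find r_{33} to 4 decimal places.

r_{33} = 2.4444

v_1 = (4, -2, 0); ‖v_1‖ = 4.4721, so q_1 = (0.8944, -0.4472, 0.0000).
q_1·v_2 = 0.8944·1 + (-0.4472)·(-1) + 0.0000·4 = 1.3416.
u_2 = v_2 − 1.3416·q_1 = (-0.2000, -0.4000, 4.0000).
‖u_2‖ = 4.0249, so q_2 = (-0.0497, -0.0994, 0.9938).
q_1·v_3 = 0.8944·3 + (-0.4472)·1 + 0.0000·2 = 2.2361; q_2·v_3 = (-0.0497)·3 + (-0.0994)·1 + 0.9938·2 = 1.7392.
u_3 = v_3 − 2.2361·q_1 − 1.7392·q_2 = (1.0864, 2.1728, 0.2716).
r_{33} = ‖u_3‖ = 2.4444.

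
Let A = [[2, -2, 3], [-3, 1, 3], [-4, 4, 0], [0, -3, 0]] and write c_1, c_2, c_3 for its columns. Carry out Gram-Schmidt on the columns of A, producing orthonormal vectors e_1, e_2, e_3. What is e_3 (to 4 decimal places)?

e_1 = c_1/‖c_1‖ = (2, -3, -4, 0)/5.3852 = (0.3714, -0.5571, -0.7428, 0.0000).
r_{12} = e_1·c_2 = -4.2710.
u_2 = c_2 + 4.2710·e_1 = (-0.4138, -1.3793, 0.8276, -3.0000).
‖u_2‖ = 3.4291, so e_2 = (-0.1207, -0.4022, 0.2413, -0.8749).
r_{13} = e_1·c_3 = -0.5571; r_{23} = e_2·c_3 = -1.5687.
u_3 = c_3 + 0.5571·e_1 + 1.5687·e_2 = (3.0176, 2.0587, -0.0352, -1.3724).
‖u_3‖ = 3.9024, so e_3 = (0.7733, 0.5275, -0.0090, -0.3517).

e_3 = (0.7733, 0.5275, -0.0090, -0.3517)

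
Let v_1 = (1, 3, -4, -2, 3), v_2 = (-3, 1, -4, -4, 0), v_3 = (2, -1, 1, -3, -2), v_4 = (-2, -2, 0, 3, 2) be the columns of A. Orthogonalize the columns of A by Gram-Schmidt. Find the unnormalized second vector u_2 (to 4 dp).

u_2 = (-3.6154, -0.8462, -1.5385, -2.7692, -1.8462)

v_1 = (1, 3, -4, -2, 3); ‖v_1‖ = 6.2450, so e_1 = (0.1601, 0.4804, -0.6405, -0.3203, 0.4804).
e_1·v_2 = 0.1601·(-3) + 0.4804·1 + (-0.6405)·(-4) + (-0.3203)·(-4) + 0.4804·0 = 3.8431.
u_2 = v_2 − 3.8431·e_1 = (-3.6154, -0.8462, -1.5385, -2.7692, -1.8462).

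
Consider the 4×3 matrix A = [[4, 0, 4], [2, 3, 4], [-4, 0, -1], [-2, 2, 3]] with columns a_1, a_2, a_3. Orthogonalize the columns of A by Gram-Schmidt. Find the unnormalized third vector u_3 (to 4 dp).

a_1 = (4, 2, -4, -2); ‖a_1‖ = 6.3246, so q_1 = (0.6325, 0.3162, -0.6325, -0.3162).
q_1·a_2 = 0.6325·0 + 0.3162·3 + (-0.6325)·0 + (-0.3162)·2 = 0.3162.
u_2 = a_2 − 0.3162·q_1 = (-0.2000, 2.9000, 0.2000, 2.1000).
‖u_2‖ = 3.5917, so q_2 = (-0.0557, 0.8074, 0.0557, 0.5847).
q_1·a_3 = 0.6325·4 + 0.3162·4 + (-0.6325)·(-1) + (-0.3162)·3 = 3.4785; q_2·a_3 = (-0.0557)·4 + 0.8074·4 + 0.0557·(-1) + 0.5847·3 = 4.7053.
u_3 = a_3 − 3.4785·q_1 − 4.7053·q_2 = (2.0620, -0.8992, 0.9380, 1.3488).

u_3 = (2.0620, -0.8992, 0.9380, 1.3488)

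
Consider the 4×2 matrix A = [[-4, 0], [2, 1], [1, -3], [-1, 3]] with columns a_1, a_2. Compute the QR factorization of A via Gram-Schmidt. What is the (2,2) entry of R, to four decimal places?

r_{22} = 4.2747

a_1 = (-4, 2, 1, -1); ‖a_1‖ = 4.6904, so q_1 = (-0.8528, 0.4264, 0.2132, -0.2132).
q_1·a_2 = (-0.8528)·0 + 0.4264·1 + 0.2132·(-3) + (-0.2132)·3 = -0.8528.
u_2 = a_2 + 0.8528·q_1 = (-0.7273, 1.3636, -2.8182, 2.8182).
r_{22} = ‖u_2‖ = 4.2747.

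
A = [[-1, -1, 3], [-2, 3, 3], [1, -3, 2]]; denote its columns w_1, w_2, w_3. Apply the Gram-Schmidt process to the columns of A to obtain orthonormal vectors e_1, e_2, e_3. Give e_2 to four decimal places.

e_2 = (-0.8083, 0.1155, -0.5774)

w_1 = (-1, -2, 1); ‖w_1‖ = 2.4495, so e_1 = (-0.4082, -0.8165, 0.4082).
e_1·w_2 = (-0.4082)·(-1) + (-0.8165)·3 + 0.4082·(-3) = -3.2660.
u_2 = w_2 + 3.2660·e_1 = (-2.3333, 0.3333, -1.6667).
‖u_2‖ = 2.8868, so e_2 = (-0.8083, 0.1155, -0.5774).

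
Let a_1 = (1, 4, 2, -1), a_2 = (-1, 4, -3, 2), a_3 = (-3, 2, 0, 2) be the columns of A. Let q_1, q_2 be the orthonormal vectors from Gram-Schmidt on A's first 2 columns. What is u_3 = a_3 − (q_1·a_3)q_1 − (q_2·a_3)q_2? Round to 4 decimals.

u_3 = (-2.4697, 0.0753, 1.5663, 0.9640)

a_1 = (1, 4, 2, -1); ‖a_1‖ = 4.6904, so q_1 = (0.2132, 0.8528, 0.4264, -0.2132).
q_1·a_2 = 0.2132·(-1) + 0.8528·4 + 0.4264·(-3) + (-0.2132)·2 = 1.4924.
u_2 = a_2 − 1.4924·q_1 = (-1.3182, 2.7273, -3.6364, 2.3182).
‖u_2‖ = 5.2700, so q_2 = (-0.2501, 0.5175, -0.6900, 0.4399).
q_1·a_3 = 0.2132·(-3) + 0.8528·2 + 0.4264·0 + (-0.2132)·2 = 0.6396; q_2·a_3 = (-0.2501)·(-3) + 0.5175·2 + (-0.6900)·0 + 0.4399·2 = 2.6652.
u_3 = a_3 − 0.6396·q_1 − 2.6652·q_2 = (-2.4697, 0.0753, 1.5663, 0.9640).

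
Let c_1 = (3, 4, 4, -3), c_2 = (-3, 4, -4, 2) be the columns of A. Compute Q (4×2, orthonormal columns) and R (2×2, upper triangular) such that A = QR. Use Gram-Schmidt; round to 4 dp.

c_1 = (3, 4, 4, -3); ‖c_1‖ = 7.0711, so e_1 = (0.4243, 0.5657, 0.5657, -0.4243).
e_1·c_2 = 0.4243·(-3) + 0.5657·4 + 0.5657·(-4) + (-0.4243)·2 = -2.1213.
u_2 = c_2 + 2.1213·e_1 = (-2.1000, 5.2000, -2.8000, 1.1000).
‖u_2‖ = 6.3640, so e_2 = (-0.3300, 0.8171, -0.4400, 0.1728).

Q = [[0.4243, -0.3300], [0.5657, 0.8171], [0.5657, -0.4400], [-0.4243, 0.1728]], R = [[7.0711, -2.1213], [0.0000, 6.3640]]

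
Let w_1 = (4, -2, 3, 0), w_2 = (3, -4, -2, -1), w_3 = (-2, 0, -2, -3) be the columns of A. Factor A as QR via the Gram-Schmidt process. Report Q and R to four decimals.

Q = [[0.7428, 0.2217, -0.1539], [-0.3714, -0.6294, 0.0172], [0.5571, -0.7153, 0.2167], [0.0000, -0.2074, -0.9639]], R = [[5.3852, 2.5997, -2.5997], [0.0000, 4.8209, 1.6094], [0.0000, 0.0000, 2.7661]]

q_1 = w_1/‖w_1‖ = (4, -2, 3, 0)/5.3852 = (0.7428, -0.3714, 0.5571, 0.0000).
r_{12} = q_1·w_2 = 2.5997.
u_2 = w_2 − 2.5997·q_1 = (1.0690, -3.0345, -3.4483, -1.0000).
‖u_2‖ = 4.8209, so q_2 = (0.2217, -0.6294, -0.7153, -0.2074).
r_{13} = q_1·w_3 = -2.5997; r_{23} = q_2·w_3 = 1.6094.
u_3 = w_3 + 2.5997·q_1 − 1.6094·q_2 = (-0.4258, 0.0475, 0.5994, -2.6662).
‖u_3‖ = 2.7661, so q_3 = (-0.1539, 0.0172, 0.2167, -0.9639).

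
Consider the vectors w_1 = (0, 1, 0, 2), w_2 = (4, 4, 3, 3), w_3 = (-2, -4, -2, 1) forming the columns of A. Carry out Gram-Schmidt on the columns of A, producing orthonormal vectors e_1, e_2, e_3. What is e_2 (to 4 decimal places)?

e_2 = (0.7303, 0.3651, 0.5477, -0.1826)

e_1 = w_1/‖w_1‖ = (0, 1, 0, 2)/2.2361 = (0.0000, 0.4472, 0.0000, 0.8944).
r_{12} = e_1·w_2 = 4.4721.
u_2 = w_2 − 4.4721·e_1 = (4.0000, 2.0000, 3.0000, -1.0000).
‖u_2‖ = 5.4772, so e_2 = (0.7303, 0.3651, 0.5477, -0.1826).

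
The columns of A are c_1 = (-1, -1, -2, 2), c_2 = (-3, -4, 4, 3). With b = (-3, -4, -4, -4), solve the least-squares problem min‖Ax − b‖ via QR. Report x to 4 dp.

c_1 = (-1, -1, -2, 2); ‖c_1‖ = 3.1623, so q_1 = (-0.3162, -0.3162, -0.6325, 0.6325).
q_1·c_2 = (-0.3162)·(-3) + (-0.3162)·(-4) + (-0.6325)·4 + 0.6325·3 = 1.5811.
u_2 = c_2 − 1.5811·q_1 = (-2.5000, -3.5000, 5.0000, 2.0000).
‖u_2‖ = 6.8920, so q_2 = (-0.3627, -0.5078, 0.7255, 0.2902).
Qᵀb = (2.2136, -0.9431).
Back-substitute: x_2 = -0.9431/6.8920 = -0.1368.
x_1 = (2.2136 − 1.5811·(-0.1368))/3.1623 = 0.7684.

x = (0.7684, -0.1368)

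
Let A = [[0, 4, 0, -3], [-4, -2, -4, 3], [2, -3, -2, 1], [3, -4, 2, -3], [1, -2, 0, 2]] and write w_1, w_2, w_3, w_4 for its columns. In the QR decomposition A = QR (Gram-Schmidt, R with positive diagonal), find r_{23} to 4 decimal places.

q_1 = w_1/‖w_1‖ = (0, -4, 2, 3, 1)/5.4772 = (0.0000, -0.7303, 0.3651, 0.5477, 0.1826).
r_{12} = q_1·w_2 = -2.1909.
u_2 = w_2 + 2.1909·q_1 = (4.0000, -3.6000, -2.2000, -2.8000, -1.6000).
‖u_2‖ = 6.6483, so q_2 = (0.6017, -0.5415, -0.3309, -0.4212, -0.2407).
r_{23} = q_2·w_3 = 1.9855.

r_{23} = 1.9855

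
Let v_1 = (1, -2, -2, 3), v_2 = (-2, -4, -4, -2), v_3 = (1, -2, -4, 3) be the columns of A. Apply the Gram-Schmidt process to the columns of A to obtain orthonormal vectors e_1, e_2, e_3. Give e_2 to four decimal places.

v_1 = (1, -2, -2, 3); ‖v_1‖ = 4.2426, so e_1 = (0.2357, -0.4714, -0.4714, 0.7071).
e_1·v_2 = 0.2357·(-2) + (-0.4714)·(-4) + (-0.4714)·(-4) + 0.7071·(-2) = 1.8856.
u_2 = v_2 − 1.8856·e_1 = (-2.4444, -3.1111, -3.1111, -3.3333).
‖u_2‖ = 6.0369, so e_2 = (-0.4049, -0.5153, -0.5153, -0.5522).

e_2 = (-0.4049, -0.5153, -0.5153, -0.5522)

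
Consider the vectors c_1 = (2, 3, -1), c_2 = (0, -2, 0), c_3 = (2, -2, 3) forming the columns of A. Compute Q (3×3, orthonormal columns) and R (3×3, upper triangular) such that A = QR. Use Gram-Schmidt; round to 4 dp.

c_1 = (2, 3, -1); ‖c_1‖ = 3.7417, so q_1 = (0.5345, 0.8018, -0.2673).
q_1·c_2 = 0.5345·0 + 0.8018·(-2) + (-0.2673)·0 = -1.6036.
u_2 = c_2 + 1.6036·q_1 = (0.8571, -0.7143, -0.4286).
‖u_2‖ = 1.1952, so q_2 = (0.7171, -0.5976, -0.3586).
q_1·c_3 = 0.5345·2 + 0.8018·(-2) + (-0.2673)·3 = -1.3363; q_2·c_3 = 0.7171·2 + (-0.5976)·(-2) + (-0.3586)·3 = 1.5538.
u_3 = c_3 + 1.3363·q_1 − 1.5538·q_2 = (1.6000, 0.0000, 3.2000).
‖u_3‖ = 3.5777, so q_3 = (0.4472, 0.0000, 0.8944).

Q = [[0.5345, 0.7171, 0.4472], [0.8018, -0.5976, 0.0000], [-0.2673, -0.3586, 0.8944]], R = [[3.7417, -1.6036, -1.3363], [0.0000, 1.1952, 1.5538], [0.0000, 0.0000, 3.5777]]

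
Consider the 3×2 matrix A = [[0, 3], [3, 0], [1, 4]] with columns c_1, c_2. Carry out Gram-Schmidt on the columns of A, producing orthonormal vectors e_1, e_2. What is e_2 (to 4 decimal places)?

e_1 = c_1/‖c_1‖ = (0, 3, 1)/3.1623 = (0.0000, 0.9487, 0.3162).
r_{12} = e_1·c_2 = 1.2649.
u_2 = c_2 − 1.2649·e_1 = (3.0000, -1.2000, 3.6000).
‖u_2‖ = 4.8374, so e_2 = (0.6202, -0.2481, 0.7442).

e_2 = (0.6202, -0.2481, 0.7442)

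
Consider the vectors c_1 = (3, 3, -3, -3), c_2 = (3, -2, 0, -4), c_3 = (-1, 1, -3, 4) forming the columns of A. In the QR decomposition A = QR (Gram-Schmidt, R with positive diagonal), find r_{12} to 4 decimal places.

r_{12} = 2.5000

c_1 = (3, 3, -3, -3); ‖c_1‖ = 6.0000, so e_1 = (0.5000, 0.5000, -0.5000, -0.5000).
r_{12} = e_1·c_2 = 2.5000.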